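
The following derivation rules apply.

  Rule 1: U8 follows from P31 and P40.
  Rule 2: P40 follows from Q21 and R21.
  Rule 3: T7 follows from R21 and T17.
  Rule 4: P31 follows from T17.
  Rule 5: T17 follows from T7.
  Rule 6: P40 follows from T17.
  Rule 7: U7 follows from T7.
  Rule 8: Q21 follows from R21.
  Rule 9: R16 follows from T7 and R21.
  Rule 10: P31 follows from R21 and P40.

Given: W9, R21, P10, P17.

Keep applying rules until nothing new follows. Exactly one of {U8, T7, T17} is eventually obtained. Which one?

R21 holds, so Q21 follows (Rule 8).
Q21 and R21 hold, so P40 follows (Rule 2).
R21 and P40 hold, so P31 follows (Rule 10).
P31 and P40 hold, so U8 follows (Rule 1).
T7 would need R21 and T17 (Rule 3), but T17 is never established. T17 would need T7 (Rule 5), but T7 is never established.

U8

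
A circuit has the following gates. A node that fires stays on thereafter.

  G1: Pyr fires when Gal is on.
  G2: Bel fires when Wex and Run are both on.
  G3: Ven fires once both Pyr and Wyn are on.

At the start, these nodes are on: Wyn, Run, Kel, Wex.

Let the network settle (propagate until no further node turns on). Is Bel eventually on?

Wex and Run are on, so Bel fires (G2).

Yes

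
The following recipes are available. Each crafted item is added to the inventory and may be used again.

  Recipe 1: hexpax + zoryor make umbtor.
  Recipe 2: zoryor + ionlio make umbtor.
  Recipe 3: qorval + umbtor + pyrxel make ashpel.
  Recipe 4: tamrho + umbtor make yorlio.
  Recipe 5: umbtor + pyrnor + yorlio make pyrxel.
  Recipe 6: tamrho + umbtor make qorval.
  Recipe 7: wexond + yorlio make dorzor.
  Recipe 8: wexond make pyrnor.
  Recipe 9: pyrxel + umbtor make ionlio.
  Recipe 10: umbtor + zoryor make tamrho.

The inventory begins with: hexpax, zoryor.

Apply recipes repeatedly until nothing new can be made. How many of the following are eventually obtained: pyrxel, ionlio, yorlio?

Using Recipe 1, hexpax and zoryor make umbtor.
Using Recipe 10, umbtor and zoryor make tamrho.
Using Recipe 4, tamrho and umbtor make yorlio.
pyrxel would need umbtor, pyrnor, and yorlio (Recipe 5), but pyrnor is never obtained.
ionlio would need pyrxel and umbtor (Recipe 9), but pyrxel is never obtained.
yorlio: reached.
Reached: yorlio — 1 of the 3.

1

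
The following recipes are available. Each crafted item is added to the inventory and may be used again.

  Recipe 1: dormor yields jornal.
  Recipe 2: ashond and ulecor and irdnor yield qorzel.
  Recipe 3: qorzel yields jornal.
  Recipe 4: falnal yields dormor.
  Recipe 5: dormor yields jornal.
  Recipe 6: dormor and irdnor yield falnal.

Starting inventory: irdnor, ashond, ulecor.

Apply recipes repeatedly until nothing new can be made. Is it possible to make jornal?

Yes

Using Recipe 2, ashond, ulecor, and irdnor make qorzel.
qorzel → jornal (Recipe 3).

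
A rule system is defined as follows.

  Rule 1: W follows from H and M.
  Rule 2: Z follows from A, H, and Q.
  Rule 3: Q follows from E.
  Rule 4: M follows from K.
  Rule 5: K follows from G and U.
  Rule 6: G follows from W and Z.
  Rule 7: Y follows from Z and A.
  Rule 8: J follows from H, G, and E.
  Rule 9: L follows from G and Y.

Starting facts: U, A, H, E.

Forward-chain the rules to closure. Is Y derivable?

E holds, so Q follows (Rule 3).
From A, H, and Q, Rule 2 gives Z.
Z and A hold, so Y follows (Rule 7).

Yes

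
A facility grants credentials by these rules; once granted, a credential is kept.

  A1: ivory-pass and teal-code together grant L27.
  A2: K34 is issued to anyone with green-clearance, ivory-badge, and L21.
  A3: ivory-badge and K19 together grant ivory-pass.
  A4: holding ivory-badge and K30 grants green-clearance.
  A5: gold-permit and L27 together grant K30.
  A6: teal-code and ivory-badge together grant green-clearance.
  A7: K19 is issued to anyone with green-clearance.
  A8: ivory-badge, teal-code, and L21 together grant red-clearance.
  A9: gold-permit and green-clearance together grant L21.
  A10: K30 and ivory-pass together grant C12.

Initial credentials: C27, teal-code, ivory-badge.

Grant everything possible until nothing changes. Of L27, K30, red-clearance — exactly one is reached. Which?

Holding teal-code and ivory-badge grants green-clearance (A6).
Holding green-clearance grants K19 (A7).
Holding ivory-badge and K19 grants ivory-pass (A3).
Holding ivory-pass and teal-code grants L27 (A1).
K30 would need gold-permit and L27 (A5), but gold-permit is never granted. red-clearance would need ivory-badge, teal-code, and L21 (A8), but L21 is never granted.

L27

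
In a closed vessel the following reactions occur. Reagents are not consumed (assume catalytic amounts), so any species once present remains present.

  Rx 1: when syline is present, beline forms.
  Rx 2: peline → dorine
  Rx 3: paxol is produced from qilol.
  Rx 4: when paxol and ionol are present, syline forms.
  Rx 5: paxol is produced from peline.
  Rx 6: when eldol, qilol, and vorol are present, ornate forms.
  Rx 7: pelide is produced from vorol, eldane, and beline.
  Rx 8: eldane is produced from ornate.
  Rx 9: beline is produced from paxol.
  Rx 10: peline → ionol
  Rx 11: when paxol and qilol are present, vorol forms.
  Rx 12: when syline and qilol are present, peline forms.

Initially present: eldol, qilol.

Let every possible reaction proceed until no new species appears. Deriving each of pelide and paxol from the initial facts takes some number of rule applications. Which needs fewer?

paxol

paxol: qilol present → paxol forms (Rx 3). [1 rule application]
pelide: qilol present → paxol forms (Rx 3). paxol and qilol present → vorol forms (Rx 11). paxol present → beline forms (Rx 9). eldol, qilol, and vorol present → ornate forms (Rx 6). ornate present → eldane forms (Rx 8). vorol, eldane, and beline present → pelide forms (Rx 7). [6 rule applications]
paxol needs fewer.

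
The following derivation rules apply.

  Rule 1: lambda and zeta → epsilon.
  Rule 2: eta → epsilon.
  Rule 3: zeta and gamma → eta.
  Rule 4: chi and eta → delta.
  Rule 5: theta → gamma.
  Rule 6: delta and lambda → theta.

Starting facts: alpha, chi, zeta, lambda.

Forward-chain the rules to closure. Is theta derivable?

theta would need delta and lambda (Rule 6), but delta is never established.

No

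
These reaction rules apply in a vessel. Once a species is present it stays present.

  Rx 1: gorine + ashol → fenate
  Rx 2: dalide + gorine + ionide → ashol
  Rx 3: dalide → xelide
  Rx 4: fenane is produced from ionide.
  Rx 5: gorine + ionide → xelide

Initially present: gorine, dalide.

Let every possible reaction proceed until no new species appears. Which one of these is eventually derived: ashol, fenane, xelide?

xelide

dalide present → xelide forms (Rx 3).
ashol would need dalide, gorine, and ionide (Rx 2), but ionide never forms. fenane would need ionide (Rx 4), but ionide never forms.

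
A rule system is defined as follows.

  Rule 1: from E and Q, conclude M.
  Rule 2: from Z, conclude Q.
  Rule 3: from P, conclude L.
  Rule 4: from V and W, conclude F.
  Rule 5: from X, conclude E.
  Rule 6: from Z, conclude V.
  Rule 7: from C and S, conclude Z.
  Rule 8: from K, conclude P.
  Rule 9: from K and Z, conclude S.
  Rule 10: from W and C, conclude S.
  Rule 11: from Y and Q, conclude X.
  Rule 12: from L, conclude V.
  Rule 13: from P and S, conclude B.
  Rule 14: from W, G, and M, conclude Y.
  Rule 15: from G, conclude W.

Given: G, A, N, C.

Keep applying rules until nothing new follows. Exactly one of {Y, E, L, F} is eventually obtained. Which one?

F

From G, Rule 15 gives W.
From W and C, Rule 10 gives S.
From C and S, Rule 7 gives Z.
Z holds, so V follows (Rule 6).
V and W hold, so F follows (Rule 4).
E would need X (Rule 5), but X is never established. Y would need W, G, and M (Rule 14), but M is never established. L would need P (Rule 3), but P is never established.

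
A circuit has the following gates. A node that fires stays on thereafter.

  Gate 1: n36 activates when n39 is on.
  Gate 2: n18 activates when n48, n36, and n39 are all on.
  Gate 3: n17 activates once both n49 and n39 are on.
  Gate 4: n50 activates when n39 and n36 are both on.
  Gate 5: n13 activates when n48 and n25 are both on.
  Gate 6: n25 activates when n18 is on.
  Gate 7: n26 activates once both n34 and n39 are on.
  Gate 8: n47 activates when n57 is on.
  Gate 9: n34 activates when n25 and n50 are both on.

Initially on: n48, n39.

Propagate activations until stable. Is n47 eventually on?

n47 would need n57 (Gate 8), but n57 never turns on.

No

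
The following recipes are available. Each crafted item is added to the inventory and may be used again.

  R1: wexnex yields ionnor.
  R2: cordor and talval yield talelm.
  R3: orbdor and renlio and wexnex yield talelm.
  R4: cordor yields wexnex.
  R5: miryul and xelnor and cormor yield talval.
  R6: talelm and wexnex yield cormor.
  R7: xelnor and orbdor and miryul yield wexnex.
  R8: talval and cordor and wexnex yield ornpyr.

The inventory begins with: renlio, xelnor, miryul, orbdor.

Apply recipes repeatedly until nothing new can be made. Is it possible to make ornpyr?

ornpyr would need talval, cordor, and wexnex (R8), but cordor is never obtained.

No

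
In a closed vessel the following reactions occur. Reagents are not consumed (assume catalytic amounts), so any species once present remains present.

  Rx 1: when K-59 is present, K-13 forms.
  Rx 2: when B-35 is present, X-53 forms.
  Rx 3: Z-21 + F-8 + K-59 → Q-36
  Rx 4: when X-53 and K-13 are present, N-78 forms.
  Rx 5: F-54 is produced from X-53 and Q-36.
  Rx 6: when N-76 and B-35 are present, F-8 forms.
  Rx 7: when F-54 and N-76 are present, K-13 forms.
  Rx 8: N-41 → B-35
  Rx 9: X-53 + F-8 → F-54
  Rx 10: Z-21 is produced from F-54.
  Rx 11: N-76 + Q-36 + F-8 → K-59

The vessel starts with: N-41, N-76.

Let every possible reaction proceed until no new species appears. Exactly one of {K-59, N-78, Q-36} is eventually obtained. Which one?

N-78

N-41 present → B-35 forms (Rx 8).
N-76 and B-35 present → F-8 forms (Rx 6).
B-35 present → X-53 forms (Rx 2).
X-53 and F-8 present → F-54 forms (Rx 9).
F-54 and N-76 present → K-13 forms (Rx 7).
X-53 and K-13 present → N-78 forms (Rx 4).
K-59 would need N-76, Q-36, and F-8 (Rx 11), but Q-36 never forms. Q-36 would need Z-21, F-8, and K-59 (Rx 3), but K-59 never forms.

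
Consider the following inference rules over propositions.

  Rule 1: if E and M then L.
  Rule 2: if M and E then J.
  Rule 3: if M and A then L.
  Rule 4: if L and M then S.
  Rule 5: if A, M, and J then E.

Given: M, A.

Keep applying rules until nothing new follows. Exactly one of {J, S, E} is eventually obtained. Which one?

M and A hold, so L follows (Rule 3).
L and M hold, so S follows (Rule 4).
J would need M and E (Rule 2), but E is never established. E would need A, M, and J (Rule 5), but J is never established.

S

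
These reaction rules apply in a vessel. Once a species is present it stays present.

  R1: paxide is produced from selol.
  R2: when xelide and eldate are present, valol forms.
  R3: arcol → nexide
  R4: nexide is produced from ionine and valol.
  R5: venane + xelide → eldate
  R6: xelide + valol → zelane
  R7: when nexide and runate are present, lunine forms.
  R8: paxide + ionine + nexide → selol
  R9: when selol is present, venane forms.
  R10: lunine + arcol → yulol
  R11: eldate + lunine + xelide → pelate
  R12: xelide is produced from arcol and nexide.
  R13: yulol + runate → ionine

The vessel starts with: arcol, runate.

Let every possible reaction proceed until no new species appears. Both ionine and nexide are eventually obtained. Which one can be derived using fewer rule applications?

nexide: arcol present → nexide forms (R3). [1 rule application]
ionine: arcol present → nexide forms (R3). nexide and runate present → lunine forms (R7). lunine and arcol present → yulol forms (R10). yulol and runate present → ionine forms (R13). [4 rule applications]
nexide needs fewer.

nexide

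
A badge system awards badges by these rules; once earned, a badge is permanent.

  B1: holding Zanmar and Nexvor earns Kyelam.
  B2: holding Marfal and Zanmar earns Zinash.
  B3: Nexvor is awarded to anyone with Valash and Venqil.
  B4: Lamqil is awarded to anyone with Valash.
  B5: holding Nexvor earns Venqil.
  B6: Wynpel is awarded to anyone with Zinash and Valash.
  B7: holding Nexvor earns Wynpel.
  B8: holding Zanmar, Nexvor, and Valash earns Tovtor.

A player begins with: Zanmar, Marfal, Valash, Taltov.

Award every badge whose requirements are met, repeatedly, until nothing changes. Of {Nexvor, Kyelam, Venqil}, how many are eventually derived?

0

Nexvor would need Valash and Venqil (B3), but Venqil is never earned.
Kyelam would need Zanmar and Nexvor (B1), but Nexvor is never earned.
Venqil would need Nexvor (B5), but Nexvor is never earned.
None of the 3 are reached.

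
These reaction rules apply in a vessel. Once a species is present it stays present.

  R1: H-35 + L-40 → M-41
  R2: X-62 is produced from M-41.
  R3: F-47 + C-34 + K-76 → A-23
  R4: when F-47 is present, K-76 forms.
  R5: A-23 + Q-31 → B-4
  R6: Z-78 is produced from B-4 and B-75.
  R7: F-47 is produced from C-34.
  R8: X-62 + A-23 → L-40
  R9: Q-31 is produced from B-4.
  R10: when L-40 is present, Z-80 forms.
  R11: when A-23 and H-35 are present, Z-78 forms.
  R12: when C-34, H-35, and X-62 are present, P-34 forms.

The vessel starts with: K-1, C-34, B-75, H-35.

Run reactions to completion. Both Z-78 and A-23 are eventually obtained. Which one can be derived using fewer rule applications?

A-23

A-23: C-34 present → F-47 forms (R7). F-47 present → K-76 forms (R4). F-47, C-34, and K-76 present → A-23 forms (R3). [3 rule applications]
Z-78: C-34 present → F-47 forms (R7). F-47 present → K-76 forms (R4). F-47, C-34, and K-76 present → A-23 forms (R3). A-23 and H-35 present → Z-78 forms (R11). [4 rule applications]
A-23 needs fewer.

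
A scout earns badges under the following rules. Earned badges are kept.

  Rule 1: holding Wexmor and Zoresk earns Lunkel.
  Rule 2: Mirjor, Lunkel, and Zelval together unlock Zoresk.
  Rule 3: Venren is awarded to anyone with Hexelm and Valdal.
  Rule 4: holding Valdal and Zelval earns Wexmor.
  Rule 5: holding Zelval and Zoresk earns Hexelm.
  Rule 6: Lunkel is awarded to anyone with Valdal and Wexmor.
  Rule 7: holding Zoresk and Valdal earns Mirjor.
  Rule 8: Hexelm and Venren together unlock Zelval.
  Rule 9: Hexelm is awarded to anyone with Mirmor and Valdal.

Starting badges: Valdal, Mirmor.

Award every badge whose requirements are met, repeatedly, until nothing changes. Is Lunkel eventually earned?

With Mirmor and Valdal, Hexelm is earned (Rule 9).
With Hexelm and Valdal, Venren is earned (Rule 3).
With Hexelm and Venren, Zelval is earned (Rule 8).
With Valdal and Zelval, Wexmor is earned (Rule 4).
With Valdal and Wexmor, Lunkel is earned (Rule 6).

Yes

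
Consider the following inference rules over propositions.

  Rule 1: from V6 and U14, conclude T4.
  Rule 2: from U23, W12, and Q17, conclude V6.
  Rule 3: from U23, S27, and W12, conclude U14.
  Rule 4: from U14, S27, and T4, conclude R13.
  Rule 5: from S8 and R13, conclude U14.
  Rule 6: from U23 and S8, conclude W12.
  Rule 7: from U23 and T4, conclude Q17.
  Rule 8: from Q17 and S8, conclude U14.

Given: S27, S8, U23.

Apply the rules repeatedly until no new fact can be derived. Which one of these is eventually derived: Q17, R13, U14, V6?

U14

From U23 and S8, Rule 6 gives W12.
From U23, S27, and W12, Rule 3 gives U14.
V6 would need U23, W12, and Q17 (Rule 2), but Q17 is never established. R13 would need U14, S27, and T4 (Rule 4), but T4 is never established. Q17 would need U23 and T4 (Rule 7), but T4 is never established.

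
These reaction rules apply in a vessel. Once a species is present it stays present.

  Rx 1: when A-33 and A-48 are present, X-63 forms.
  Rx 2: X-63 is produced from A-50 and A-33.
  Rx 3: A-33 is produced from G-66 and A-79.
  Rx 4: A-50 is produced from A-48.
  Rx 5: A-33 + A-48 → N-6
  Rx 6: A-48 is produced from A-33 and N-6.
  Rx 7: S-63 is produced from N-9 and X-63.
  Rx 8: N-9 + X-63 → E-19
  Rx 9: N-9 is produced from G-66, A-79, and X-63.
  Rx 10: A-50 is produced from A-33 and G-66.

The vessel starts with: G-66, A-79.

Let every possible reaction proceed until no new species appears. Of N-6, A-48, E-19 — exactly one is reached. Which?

G-66 and A-79 present → A-33 forms (Rx 3).
A-33 and G-66 present → A-50 forms (Rx 10).
A-50 and A-33 present → X-63 forms (Rx 2).
G-66, A-79, and X-63 present → N-9 forms (Rx 9).
N-9 and X-63 present → E-19 forms (Rx 8).
A-48 would need A-33 and N-6 (Rx 6), but N-6 never forms. N-6 would need A-33 and A-48 (Rx 5), but A-48 never forms.

E-19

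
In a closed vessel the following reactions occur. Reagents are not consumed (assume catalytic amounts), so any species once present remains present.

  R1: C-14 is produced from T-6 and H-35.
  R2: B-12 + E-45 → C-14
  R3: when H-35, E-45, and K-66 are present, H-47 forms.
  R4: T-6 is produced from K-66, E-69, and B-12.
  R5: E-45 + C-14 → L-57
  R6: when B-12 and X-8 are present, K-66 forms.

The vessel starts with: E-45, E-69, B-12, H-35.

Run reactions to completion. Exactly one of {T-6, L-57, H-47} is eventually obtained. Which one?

B-12 and E-45 present → C-14 forms (R2).
E-45 and C-14 present → L-57 forms (R5).
T-6 would need K-66, E-69, and B-12 (R4), but K-66 never forms. H-47 would need H-35, E-45, and K-66 (R3), but K-66 never forms.

L-57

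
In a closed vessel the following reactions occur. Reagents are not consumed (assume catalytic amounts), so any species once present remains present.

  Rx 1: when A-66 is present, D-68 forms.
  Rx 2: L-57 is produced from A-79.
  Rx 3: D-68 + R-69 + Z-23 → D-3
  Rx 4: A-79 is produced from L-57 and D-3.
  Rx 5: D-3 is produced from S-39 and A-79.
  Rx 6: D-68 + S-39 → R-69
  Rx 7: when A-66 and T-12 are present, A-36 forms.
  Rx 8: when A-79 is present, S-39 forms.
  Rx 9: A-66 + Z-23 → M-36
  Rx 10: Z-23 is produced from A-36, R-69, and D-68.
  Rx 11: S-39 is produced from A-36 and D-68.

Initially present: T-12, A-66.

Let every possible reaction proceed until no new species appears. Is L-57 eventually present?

L-57 would need A-79 (Rx 2), but A-79 never forms.

No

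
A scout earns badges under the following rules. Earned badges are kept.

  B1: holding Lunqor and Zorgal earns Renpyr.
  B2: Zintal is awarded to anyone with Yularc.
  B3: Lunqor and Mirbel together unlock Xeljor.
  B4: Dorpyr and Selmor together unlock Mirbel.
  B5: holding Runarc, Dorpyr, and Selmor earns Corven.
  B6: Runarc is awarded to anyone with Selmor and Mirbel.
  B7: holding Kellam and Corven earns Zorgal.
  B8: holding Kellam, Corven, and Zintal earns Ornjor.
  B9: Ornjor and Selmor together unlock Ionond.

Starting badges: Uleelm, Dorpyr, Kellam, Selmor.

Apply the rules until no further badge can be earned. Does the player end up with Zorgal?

Yes

With Dorpyr and Selmor, Mirbel is earned (B4).
With Selmor and Mirbel, Runarc is earned (B6).
With Runarc, Dorpyr, and Selmor, Corven is earned (B5).
With Kellam and Corven, Zorgal is earned (B7).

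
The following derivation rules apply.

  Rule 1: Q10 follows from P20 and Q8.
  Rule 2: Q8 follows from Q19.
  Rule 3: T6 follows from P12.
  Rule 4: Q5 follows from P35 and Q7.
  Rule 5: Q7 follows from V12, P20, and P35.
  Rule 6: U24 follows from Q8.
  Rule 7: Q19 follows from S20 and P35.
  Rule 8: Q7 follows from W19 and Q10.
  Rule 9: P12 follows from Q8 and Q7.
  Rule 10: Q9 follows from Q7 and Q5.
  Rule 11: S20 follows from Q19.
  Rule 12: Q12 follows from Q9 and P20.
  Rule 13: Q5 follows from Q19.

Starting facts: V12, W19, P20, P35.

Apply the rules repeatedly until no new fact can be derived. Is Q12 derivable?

From V12, P20, and P35, Rule 5 gives Q7.
From P35 and Q7, Rule 4 gives Q5.
From Q7 and Q5, Rule 10 gives Q9.
From Q9 and P20, Rule 12 gives Q12.

Yes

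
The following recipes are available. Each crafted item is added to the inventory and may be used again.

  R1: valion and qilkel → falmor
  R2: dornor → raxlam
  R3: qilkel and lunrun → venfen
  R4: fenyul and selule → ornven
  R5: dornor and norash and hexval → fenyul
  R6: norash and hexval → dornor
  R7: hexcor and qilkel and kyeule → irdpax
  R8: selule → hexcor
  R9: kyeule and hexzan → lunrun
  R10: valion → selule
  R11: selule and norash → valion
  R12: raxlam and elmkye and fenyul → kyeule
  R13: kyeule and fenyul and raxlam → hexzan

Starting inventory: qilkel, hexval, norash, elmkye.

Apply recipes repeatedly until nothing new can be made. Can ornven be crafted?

No

ornven would need fenyul and selule (R4), but selule is never obtained.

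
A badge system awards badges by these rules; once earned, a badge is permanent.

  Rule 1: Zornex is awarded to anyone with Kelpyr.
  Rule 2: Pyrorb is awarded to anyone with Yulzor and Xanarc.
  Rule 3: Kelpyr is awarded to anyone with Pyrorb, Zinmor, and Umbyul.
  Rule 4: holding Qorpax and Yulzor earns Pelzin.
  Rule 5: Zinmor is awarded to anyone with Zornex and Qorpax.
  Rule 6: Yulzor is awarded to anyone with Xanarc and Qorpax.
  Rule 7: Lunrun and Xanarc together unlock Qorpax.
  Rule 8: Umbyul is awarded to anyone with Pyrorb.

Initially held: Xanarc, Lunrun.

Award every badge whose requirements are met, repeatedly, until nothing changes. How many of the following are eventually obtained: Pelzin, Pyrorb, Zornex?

With Lunrun and Xanarc, Qorpax is earned (Rule 7).
With Xanarc and Qorpax, Yulzor is earned (Rule 6).
With Qorpax and Yulzor, Pelzin is earned (Rule 4).
With Yulzor and Xanarc, Pyrorb is earned (Rule 2).
Pelzin: reached.
Pyrorb: reached.
Zornex would need Kelpyr (Rule 1), but Kelpyr is never earned.
Reached: Pelzin and Pyrorb — 2 of the 3.

2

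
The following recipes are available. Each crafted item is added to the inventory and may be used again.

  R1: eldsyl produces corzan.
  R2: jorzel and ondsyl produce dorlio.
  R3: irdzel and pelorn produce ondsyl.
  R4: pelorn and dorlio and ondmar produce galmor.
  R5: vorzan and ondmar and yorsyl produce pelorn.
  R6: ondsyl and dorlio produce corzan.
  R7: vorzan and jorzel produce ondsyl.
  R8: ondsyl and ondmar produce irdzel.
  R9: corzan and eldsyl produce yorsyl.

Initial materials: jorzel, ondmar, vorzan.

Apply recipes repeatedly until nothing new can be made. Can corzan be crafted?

Yes

vorzan and jorzel → ondsyl (R7).
jorzel and ondsyl → dorlio (R2).
ondsyl and dorlio → corzan (R6).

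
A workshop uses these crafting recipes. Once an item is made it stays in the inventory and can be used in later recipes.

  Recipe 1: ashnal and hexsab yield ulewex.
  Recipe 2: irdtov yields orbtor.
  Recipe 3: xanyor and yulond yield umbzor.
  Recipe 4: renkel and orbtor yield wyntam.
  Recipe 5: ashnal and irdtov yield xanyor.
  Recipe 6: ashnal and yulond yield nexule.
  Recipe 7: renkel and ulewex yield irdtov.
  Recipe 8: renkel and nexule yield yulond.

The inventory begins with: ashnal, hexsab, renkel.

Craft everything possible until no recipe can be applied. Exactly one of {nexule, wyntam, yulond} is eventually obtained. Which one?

wyntam

ashnal and hexsab → ulewex (Recipe 1).
renkel and ulewex → irdtov (Recipe 7).
irdtov → orbtor (Recipe 2).
renkel and orbtor → wyntam (Recipe 4).
nexule would need ashnal and yulond (Recipe 6), but yulond is never obtained. yulond would need renkel and nexule (Recipe 8), but nexule is never obtained.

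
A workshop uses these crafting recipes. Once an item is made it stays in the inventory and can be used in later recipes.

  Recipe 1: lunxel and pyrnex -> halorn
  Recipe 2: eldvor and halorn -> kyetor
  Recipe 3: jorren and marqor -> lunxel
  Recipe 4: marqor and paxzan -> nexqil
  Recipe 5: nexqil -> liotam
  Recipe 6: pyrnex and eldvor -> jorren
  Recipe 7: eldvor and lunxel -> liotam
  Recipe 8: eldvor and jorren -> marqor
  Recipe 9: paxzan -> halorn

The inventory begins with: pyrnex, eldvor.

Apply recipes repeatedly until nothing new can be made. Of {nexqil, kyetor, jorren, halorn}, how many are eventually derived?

3

Using Recipe 6, pyrnex and eldvor make jorren.
Using Recipe 8, eldvor and jorren make marqor.
jorren and marqor -> lunxel (Recipe 3).
Using Recipe 1, lunxel and pyrnex make halorn.
Using Recipe 2, eldvor and halorn make kyetor.
nexqil would need marqor and paxzan (Recipe 4), but paxzan is never obtained.
kyetor: reached.
jorren: reached.
halorn: reached.
Reached: kyetor, jorren, and halorn — 3 of the 4.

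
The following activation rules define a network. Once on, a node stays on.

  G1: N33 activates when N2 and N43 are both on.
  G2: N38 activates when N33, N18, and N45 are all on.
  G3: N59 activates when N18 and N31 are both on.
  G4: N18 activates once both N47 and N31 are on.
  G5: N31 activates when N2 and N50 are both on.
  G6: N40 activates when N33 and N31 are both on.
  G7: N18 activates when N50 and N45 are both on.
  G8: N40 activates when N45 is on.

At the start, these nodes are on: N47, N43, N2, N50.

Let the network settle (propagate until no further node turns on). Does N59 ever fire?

Yes

N2 and N50 are on, so N31 activates (G5).
G4: N47 and N31 on → N18 on.
N18 and N31 are on, so N59 activates (G3).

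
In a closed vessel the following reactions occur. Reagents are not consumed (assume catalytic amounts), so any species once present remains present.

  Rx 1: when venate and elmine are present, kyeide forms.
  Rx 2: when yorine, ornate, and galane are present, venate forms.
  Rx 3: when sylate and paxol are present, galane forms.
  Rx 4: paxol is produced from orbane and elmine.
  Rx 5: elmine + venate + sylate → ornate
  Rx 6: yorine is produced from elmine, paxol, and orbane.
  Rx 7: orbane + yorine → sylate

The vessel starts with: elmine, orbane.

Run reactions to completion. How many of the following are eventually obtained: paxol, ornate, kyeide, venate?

1

orbane and elmine present → paxol forms (Rx 4).
paxol: reached.
ornate would need elmine, venate, and sylate (Rx 5), but venate never forms.
kyeide would need venate and elmine (Rx 1), but venate never forms.
venate would need yorine, ornate, and galane (Rx 2), but ornate never forms.
Reached: paxol — 1 of the 4.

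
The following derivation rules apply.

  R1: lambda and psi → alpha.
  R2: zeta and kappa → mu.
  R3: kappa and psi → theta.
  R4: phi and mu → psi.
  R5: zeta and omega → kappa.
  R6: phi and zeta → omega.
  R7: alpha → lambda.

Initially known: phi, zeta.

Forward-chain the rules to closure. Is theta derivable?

Yes

From phi and zeta, R6 gives omega.
From zeta and omega, R5 gives kappa.
zeta and kappa hold, so mu follows (R2).
phi and mu hold, so psi follows (R4).
From kappa and psi, R3 gives theta.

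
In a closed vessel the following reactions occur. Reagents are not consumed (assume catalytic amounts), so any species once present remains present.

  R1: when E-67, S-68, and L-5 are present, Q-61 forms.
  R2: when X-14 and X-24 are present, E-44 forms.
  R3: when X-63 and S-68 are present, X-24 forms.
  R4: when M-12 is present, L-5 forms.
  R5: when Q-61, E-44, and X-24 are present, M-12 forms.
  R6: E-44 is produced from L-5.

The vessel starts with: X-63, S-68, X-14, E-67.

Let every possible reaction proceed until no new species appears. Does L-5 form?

No

L-5 would need M-12 (R4), but M-12 never forms.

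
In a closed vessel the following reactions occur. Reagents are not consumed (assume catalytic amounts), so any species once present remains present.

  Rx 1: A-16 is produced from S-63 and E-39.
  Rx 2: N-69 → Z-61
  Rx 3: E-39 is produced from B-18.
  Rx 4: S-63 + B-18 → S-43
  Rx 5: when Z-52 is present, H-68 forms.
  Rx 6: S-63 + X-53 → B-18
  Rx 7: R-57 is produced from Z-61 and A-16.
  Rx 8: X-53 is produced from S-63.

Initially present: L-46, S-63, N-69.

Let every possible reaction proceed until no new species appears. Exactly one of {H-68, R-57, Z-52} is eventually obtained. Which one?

S-63 present → X-53 forms (Rx 8).
N-69 present → Z-61 forms (Rx 2).
S-63 and X-53 present → B-18 forms (Rx 6).
B-18 present → E-39 forms (Rx 3).
S-63 and E-39 present → A-16 forms (Rx 1).
Z-61 and A-16 present → R-57 forms (Rx 7).
No rule produces Z-52, and it is not given. H-68 would need Z-52 (Rx 5), but Z-52 never forms.

R-57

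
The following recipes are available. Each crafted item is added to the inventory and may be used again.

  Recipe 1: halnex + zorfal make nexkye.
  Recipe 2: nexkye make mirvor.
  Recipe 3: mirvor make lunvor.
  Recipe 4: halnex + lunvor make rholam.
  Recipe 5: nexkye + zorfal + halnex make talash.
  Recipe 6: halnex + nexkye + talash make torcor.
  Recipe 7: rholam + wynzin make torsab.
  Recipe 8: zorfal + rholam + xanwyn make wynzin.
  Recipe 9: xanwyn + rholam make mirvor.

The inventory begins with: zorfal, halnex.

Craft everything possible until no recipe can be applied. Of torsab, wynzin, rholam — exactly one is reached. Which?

rholam

Using Recipe 1, halnex and zorfal make nexkye.
nexkye → mirvor (Recipe 2).
mirvor → lunvor (Recipe 3).
halnex + lunvor → rholam (Recipe 4).
wynzin would need zorfal, rholam, and xanwyn (Recipe 8), but xanwyn is never obtained. torsab would need rholam and wynzin (Recipe 7), but wynzin is never obtained.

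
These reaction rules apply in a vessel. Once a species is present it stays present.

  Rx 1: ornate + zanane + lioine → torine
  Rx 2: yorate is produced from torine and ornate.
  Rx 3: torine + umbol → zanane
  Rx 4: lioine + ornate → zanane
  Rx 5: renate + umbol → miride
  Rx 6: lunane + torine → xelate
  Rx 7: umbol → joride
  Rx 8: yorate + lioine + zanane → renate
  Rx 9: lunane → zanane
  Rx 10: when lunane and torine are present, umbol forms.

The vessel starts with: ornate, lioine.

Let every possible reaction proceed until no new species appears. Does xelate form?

xelate would need lunane and torine (Rx 6), but lunane never forms.

No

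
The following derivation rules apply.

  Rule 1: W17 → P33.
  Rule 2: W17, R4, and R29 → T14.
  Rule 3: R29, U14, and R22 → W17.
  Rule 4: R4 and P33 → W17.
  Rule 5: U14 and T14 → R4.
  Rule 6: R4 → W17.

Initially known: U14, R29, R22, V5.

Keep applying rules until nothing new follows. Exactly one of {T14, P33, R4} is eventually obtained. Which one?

R29, U14, and R22 hold, so W17 follows (Rule 3).
From W17, Rule 1 gives P33.
R4 would need U14 and T14 (Rule 5), but T14 is never established. T14 would need W17, R4, and R29 (Rule 2), but R4 is never established.

P33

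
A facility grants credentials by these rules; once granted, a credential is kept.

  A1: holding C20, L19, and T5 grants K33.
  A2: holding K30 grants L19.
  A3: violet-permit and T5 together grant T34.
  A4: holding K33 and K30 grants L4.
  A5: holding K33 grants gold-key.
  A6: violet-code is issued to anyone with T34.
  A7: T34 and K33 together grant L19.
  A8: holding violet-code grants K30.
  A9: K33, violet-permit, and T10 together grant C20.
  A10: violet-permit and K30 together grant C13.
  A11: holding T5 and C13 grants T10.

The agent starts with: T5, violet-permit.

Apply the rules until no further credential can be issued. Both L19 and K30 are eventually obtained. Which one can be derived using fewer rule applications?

K30: Holding violet-permit and T5 grants T34 (A3). Holding T34 grants violet-code (A6). Holding violet-code grants K30 (A8). [3 rule applications]
L19: Holding violet-permit and T5 grants T34 (A3). Holding T34 grants violet-code (A6). Holding violet-code grants K30 (A8). Holding K30 grants L19 (A2). [4 rule applications]
K30 needs fewer.

K30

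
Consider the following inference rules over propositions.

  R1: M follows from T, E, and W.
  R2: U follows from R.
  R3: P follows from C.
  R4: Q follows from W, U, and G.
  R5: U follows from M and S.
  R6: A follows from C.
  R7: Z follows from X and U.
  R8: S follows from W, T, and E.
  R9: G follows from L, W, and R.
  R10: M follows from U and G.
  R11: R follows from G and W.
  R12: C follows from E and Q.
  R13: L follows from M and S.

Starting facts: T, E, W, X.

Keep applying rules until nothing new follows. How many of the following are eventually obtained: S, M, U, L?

4

T, E, and W hold, so M follows (R1).
From W, T, and E, R8 gives S.
From M and S, R5 gives U.
From M and S, R13 gives L.
S: reached.
M: reached.
U: reached.
L: reached.
All 4 are reached.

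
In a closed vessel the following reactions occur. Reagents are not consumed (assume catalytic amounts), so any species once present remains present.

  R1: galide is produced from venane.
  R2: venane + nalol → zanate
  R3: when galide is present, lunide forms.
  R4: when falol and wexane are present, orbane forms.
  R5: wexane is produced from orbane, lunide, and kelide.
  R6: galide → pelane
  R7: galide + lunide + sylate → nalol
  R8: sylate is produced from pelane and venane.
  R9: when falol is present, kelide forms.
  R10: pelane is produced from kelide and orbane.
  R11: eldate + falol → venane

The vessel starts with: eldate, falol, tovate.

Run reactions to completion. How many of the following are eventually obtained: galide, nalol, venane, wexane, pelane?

4

eldate and falol present → venane forms (R11).
venane present → galide forms (R1).
galide present → pelane forms (R6).
galide present → lunide forms (R3).
pelane and venane present → sylate forms (R8).
galide, lunide, and sylate present → nalol forms (R7).
galide: reached.
nalol: reached.
venane: reached.
wexane would need orbane, lunide, and kelide (R5), but orbane never forms.
pelane: reached.
Reached: galide, nalol, venane, and pelane — 4 of the 5.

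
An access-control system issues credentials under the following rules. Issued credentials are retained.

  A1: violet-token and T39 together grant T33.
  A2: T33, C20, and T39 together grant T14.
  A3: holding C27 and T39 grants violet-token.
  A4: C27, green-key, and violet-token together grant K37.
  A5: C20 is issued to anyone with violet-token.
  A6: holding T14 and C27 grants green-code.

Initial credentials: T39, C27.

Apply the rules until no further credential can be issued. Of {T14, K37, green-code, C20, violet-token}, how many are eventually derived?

4

Holding C27 and T39 grants violet-token (A3).
Holding violet-token grants C20 (A5).
Holding violet-token and T39 grants T33 (A1).
Holding T33, C20, and T39 grants T14 (A2).
Holding T14 and C27 grants green-code (A6).
T14: reached.
K37 would need C27, green-key, and violet-token (A4), but green-key is never granted.
green-code: reached.
C20: reached.
violet-token: reached.
Reached: T14, green-code, C20, and violet-token — 4 of the 5.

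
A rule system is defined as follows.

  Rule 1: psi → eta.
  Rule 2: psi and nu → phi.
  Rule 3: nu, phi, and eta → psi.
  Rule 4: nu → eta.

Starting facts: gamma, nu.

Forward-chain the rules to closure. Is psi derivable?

psi would need nu, phi, and eta (Rule 3), but phi is never established.

No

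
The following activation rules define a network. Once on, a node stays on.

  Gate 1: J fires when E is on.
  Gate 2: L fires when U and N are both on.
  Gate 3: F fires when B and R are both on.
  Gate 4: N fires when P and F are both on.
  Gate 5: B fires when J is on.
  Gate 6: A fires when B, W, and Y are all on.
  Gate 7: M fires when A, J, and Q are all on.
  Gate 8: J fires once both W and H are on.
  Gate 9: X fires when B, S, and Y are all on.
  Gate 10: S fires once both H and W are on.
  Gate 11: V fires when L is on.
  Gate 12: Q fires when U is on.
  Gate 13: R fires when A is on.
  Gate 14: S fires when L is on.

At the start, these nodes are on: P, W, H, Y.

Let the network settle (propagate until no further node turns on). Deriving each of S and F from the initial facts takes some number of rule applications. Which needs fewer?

S

S: H and W are on, so S fires (Gate 10). [1 rule application]
F: W and H are on, so J fires (Gate 8). J is on, so B fires (Gate 5). B, W, and Y are on, so A fires (Gate 6). A is on, so R fires (Gate 13). Gate 3: B and R on → F on. [5 rule applications]
S needs fewer.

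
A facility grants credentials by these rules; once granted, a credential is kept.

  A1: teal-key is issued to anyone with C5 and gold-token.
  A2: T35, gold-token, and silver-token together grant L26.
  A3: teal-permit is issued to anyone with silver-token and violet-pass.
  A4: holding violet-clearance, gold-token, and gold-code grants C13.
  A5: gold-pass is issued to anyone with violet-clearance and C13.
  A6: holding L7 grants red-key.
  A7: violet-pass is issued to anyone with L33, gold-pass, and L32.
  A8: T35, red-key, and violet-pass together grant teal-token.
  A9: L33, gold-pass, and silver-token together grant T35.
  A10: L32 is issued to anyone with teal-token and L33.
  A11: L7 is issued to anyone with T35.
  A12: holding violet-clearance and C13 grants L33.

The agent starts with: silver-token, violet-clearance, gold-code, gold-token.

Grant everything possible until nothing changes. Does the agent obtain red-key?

Holding violet-clearance, gold-token, and gold-code grants C13 (A4).
Holding violet-clearance and C13 grants L33 (A12).
Holding violet-clearance and C13 grants gold-pass (A5).
Holding L33, gold-pass, and silver-token grants T35 (A9).
Holding T35 grants L7 (A11).
Holding L7 grants red-key (A6).

Yes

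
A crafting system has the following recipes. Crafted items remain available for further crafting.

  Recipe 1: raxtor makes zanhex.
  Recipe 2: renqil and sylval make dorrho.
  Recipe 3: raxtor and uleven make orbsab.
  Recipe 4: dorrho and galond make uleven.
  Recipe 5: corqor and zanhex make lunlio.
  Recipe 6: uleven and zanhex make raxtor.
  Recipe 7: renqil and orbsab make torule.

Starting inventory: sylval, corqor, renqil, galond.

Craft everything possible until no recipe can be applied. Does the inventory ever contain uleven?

renqil and sylval → dorrho (Recipe 2).
Using Recipe 4, dorrho and galond make uleven.

Yes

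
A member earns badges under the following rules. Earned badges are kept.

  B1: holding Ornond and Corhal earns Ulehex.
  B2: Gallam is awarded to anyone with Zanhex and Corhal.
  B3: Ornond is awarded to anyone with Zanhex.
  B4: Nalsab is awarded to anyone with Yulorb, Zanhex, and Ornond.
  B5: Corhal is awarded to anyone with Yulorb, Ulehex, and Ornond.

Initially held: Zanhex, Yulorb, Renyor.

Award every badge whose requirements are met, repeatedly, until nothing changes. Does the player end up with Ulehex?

No

Ulehex would need Ornond and Corhal (B1), but Corhal is never earned.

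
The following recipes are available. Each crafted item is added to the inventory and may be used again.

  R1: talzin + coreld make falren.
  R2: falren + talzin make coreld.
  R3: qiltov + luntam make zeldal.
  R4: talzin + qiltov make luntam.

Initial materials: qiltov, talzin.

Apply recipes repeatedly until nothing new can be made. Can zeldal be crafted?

Yes

Using R4, talzin and qiltov make luntam.
qiltov + luntam → zeldal (R3).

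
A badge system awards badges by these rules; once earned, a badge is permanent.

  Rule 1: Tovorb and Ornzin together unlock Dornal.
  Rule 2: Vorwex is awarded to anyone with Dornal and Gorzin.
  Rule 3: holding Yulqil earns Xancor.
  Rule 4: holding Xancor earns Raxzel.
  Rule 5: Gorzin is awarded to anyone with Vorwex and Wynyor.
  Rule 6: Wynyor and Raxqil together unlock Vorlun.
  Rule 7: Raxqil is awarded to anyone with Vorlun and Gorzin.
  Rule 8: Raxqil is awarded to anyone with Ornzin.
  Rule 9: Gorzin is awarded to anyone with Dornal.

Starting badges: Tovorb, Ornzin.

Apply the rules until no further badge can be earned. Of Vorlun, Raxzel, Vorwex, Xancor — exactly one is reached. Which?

Vorwex

With Tovorb and Ornzin, Dornal is earned (Rule 1).
With Dornal, Gorzin is earned (Rule 9).
With Dornal and Gorzin, Vorwex is earned (Rule 2).
Vorlun would need Wynyor and Raxqil (Rule 6), but Wynyor is never earned. Raxzel would need Xancor (Rule 4), but Xancor is never earned. Xancor would need Yulqil (Rule 3), but Yulqil is never earned.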